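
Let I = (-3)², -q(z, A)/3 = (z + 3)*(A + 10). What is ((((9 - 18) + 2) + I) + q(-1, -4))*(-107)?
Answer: 3638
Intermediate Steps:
q(z, A) = -3*(3 + z)*(10 + A) (q(z, A) = -3*(z + 3)*(A + 10) = -3*(3 + z)*(10 + A))
I = 9
((((9 - 18) + 2) + I) + q(-1, -4))*(-107) = ((((9 - 18) + 2) + 9) + (-90 - 30*(-1) - 9*(-4) - 3*(-4)*(-1)))*(-107) = (((-9 + 2) + 9) + (-90 + 30 + 36 - 12))*(-107) = ((-7 + 9) - 36)*(-107) = (2 - 36)*(-107) = -34*(-107) = 3638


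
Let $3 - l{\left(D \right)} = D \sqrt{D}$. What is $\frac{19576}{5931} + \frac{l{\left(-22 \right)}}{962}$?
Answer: $\frac{18849905}{5705622} + \frac{11 i \sqrt{22}}{481} \approx 3.3037 + 0.10727 i$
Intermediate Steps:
$l{\left(D \right)} = 3 - D^{\frac{3}{2}}$ ($l{\left(D \right)} = 3 - D \sqrt{D} = 3 - D^{\frac{3}{2}}$)
$\frac{19576}{5931} + \frac{l{\left(-22 \right)}}{962} = \frac{19576}{5931} + \frac{3 - \left(-22\right)^{\frac{3}{2}}}{962} = 19576 \cdot \frac{1}{5931} + \left(3 - - 22 i \sqrt{22}\right) \frac{1}{962} = \frac{19576}{5931} + \left(3 + 22 i \sqrt{22}\right) \frac{1}{962} = \frac{19576}{5931} + \left(\frac{3}{962} + \frac{11 i \sqrt{22}}{481}\right) = \frac{18849905}{5705622} + \frac{11 i \sqrt{22}}{481}$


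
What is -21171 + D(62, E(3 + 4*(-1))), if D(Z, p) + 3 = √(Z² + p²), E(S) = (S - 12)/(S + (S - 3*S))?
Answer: -21174 + √4013 ≈ -21111.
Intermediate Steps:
E(S) = -(-12 + S)/S (E(S) = (-12 + S)/(S - 2*S) = (-12 + S)/((-S)) = (-12 + S)*(-1/S) = -(-12 + S)/S)
D(Z, p) = -3 + √(Z² + p²)
-21171 + D(62, E(3 + 4*(-1))) = -21171 + (-3 + √(62² + ((12 - (3 + 4*(-1)))/(3 + 4*(-1)))²)) = -21171 + (-3 + √(3844 + ((12 - (3 - 4))/(3 - 4))²)) = -21171 + (-3 + √(3844 + ((12 - 1*(-1))/(-1))²)) = -21171 + (-3 + √(3844 + (-(12 + 1))²)) = -21171 + (-3 + √(3844 + (-1*13)²)) = -21171 + (-3 + √(3844 + (-13)²)) = -21171 + (-3 + √(3844 + 169)) = -21171 + (-3 + √4013) = -21174 + √4013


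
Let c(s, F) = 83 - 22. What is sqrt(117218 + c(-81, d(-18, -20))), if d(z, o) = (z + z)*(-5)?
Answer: 3*sqrt(13031) ≈ 342.46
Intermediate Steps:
d(z, o) = -10*z (d(z, o) = (2*z)*(-5) = -10*z)
c(s, F) = 61
sqrt(117218 + c(-81, d(-18, -20))) = sqrt(117218 + 61) = sqrt(117279) = 3*sqrt(13031)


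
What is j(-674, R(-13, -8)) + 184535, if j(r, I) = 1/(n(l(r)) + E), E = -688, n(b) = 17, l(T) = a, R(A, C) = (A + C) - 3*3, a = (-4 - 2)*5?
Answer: 123822984/671 ≈ 1.8454e+5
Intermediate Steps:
a = -30 (a = -6*5 = -30)
R(A, C) = -9 + A + C (R(A, C) = (A + C) - 9 = -9 + A + C)
l(T) = -30
j(r, I) = -1/671 (j(r, I) = 1/(17 - 688) = 1/(-671) = -1/671)
j(-674, R(-13, -8)) + 184535 = -1/671 + 184535 = 123822984/671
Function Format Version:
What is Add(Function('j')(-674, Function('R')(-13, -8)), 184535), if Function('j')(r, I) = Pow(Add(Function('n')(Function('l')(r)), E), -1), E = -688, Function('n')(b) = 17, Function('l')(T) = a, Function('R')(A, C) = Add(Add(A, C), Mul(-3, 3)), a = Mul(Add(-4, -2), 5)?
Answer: Rational(123822984, 671) ≈ 1.8454e+5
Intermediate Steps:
a = -30 (a = Mul(-6, 5) = -30)
Function('R')(A, C) = Add(-9, A, C) (Function('R')(A, C) = Add(Add(A, C), -9) = Add(-9, A, C))
Function('l')(T) = -30
Function('j')(r, I) = Rational(-1, 671) (Function('j')(r, I) = Pow(Add(17, -688), -1) = Pow(-671, -1) = Rational(-1, 671))
Add(Function('j')(-674, Function('R')(-13, -8)), 184535) = Add(Rational(-1, 671), 184535) = Rational(123822984, 671)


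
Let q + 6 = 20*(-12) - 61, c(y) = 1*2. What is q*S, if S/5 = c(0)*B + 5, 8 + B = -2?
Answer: 23025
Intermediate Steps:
c(y) = 2
B = -10 (B = -8 - 2 = -10)
q = -307 (q = -6 + (20*(-12) - 61) = -6 + (-240 - 61) = -6 - 301 = -307)
S = -75 (S = 5*(2*(-10) + 5) = 5*(-20 + 5) = 5*(-15) = -75)
q*S = -307*(-75) = 23025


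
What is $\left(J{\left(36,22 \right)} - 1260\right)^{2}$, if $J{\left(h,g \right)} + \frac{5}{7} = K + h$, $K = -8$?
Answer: $\frac{74459641}{49} \approx 1.5196 \cdot 10^{6}$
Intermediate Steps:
$J{\left(h,g \right)} = - \frac{61}{7} + h$ ($J{\left(h,g \right)} = - \frac{5}{7} + \left(-8 + h\right) = - \frac{61}{7} + h$)
$\left(J{\left(36,22 \right)} - 1260\right)^{2} = \left(\left(- \frac{61}{7} + 36\right) - 1260\right)^{2} = \left(\frac{191}{7} - 1260\right)^{2} = \left(- \frac{8629}{7}\right)^{2} = \frac{74459641}{49}$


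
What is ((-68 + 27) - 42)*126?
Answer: -10458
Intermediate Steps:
((-68 + 27) - 42)*126 = (-41 - 42)*126 = -83*126 = -10458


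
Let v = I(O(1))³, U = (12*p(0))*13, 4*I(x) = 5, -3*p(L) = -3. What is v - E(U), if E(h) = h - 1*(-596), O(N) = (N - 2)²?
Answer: -48003/64 ≈ -750.05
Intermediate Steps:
p(L) = 1 (p(L) = -⅓*(-3) = 1)
O(N) = (-2 + N)²
I(x) = 5/4 (I(x) = (¼)*5 = 5/4)
U = 156 (U = (12*1)*13 = 12*13 = 156)
v = 125/64 (v = (5/4)³ = 125/64 ≈ 1.9531)
E(h) = 596 + h (E(h) = h + 596 = 596 + h)
v - E(U) = 125/64 - (596 + 156) = 125/64 - 1*752 = 125/64 - 752 = -48003/64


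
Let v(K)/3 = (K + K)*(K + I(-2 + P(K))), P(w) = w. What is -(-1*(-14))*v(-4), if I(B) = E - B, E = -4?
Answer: -672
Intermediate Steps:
I(B) = -4 - B
v(K) = -12*K (v(K) = 3*((K + K)*(K + (-4 - (-2 + K)))) = 3*((2*K)*(K + (-4 + (2 - K)))) = 3*((2*K)*(K + (-2 - K))) = 3*((2*K)*(-2)) = 3*(-4*K) = -12*K)
-(-1*(-14))*v(-4) = -(-1*(-14))*(-12*(-4)) = -14*48 = -1*672 = -672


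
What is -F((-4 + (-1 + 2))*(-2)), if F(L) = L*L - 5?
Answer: -31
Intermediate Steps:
F(L) = -5 + L² (F(L) = L² - 5 = -5 + L²)
-F((-4 + (-1 + 2))*(-2)) = -(-5 + ((-4 + (-1 + 2))*(-2))²) = -(-5 + ((-4 + 1)*(-2))²) = -(-5 + (-3*(-2))²) = -(-5 + 6²) = -(-5 + 36) = -1*31 = -31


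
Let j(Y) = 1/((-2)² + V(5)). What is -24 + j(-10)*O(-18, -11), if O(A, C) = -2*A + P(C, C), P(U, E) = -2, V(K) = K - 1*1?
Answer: -79/4 ≈ -19.750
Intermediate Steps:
V(K) = -1 + K (V(K) = K - 1 = -1 + K)
j(Y) = ⅛ (j(Y) = 1/((-2)² + (-1 + 5)) = 1/(4 + 4) = 1/8 = ⅛)
O(A, C) = -2 - 2*A (O(A, C) = -2*A - 2 = -2 - 2*A)
-24 + j(-10)*O(-18, -11) = -24 + (-2 - 2*(-18))/8 = -24 + (-2 + 36)/8 = -24 + (⅛)*34 = -24 + 17/4 = -79/4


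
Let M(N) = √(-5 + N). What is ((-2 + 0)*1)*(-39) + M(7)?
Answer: 78 + √2 ≈ 79.414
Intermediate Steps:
((-2 + 0)*1)*(-39) + M(7) = ((-2 + 0)*1)*(-39) + √(-5 + 7) = -2*1*(-39) + √2 = -2*(-39) + √2 = 78 + √2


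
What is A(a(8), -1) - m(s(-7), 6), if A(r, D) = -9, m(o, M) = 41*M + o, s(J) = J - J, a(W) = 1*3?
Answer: -255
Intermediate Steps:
a(W) = 3
s(J) = 0
m(o, M) = o + 41*M
A(a(8), -1) - m(s(-7), 6) = -9 - (0 + 41*6) = -9 - (0 + 246) = -9 - 1*246 = -9 - 246 = -255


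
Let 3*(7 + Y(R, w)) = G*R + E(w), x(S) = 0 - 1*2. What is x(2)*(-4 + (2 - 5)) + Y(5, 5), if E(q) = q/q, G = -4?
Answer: ⅔ ≈ 0.66667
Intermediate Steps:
x(S) = -2 (x(S) = 0 - 2 = -2)
E(q) = 1
Y(R, w) = -20/3 - 4*R/3 (Y(R, w) = -7 + (-4*R + 1)/3 = -7 + (1 - 4*R)/3 = -7 + (⅓ - 4*R/3) = -20/3 - 4*R/3)
x(2)*(-4 + (2 - 5)) + Y(5, 5) = -2*(-4 + (2 - 5)) + (-20/3 - 4/3*5) = -2*(-4 - 3) + (-20/3 - 20/3) = -2*(-7) - 40/3 = 14 - 40/3 = ⅔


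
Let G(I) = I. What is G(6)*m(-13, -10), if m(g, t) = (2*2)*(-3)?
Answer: -72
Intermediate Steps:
m(g, t) = -12 (m(g, t) = 4*(-3) = -12)
G(6)*m(-13, -10) = 6*(-12) = -72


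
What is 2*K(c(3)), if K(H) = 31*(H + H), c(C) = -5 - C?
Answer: -992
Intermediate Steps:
K(H) = 62*H (K(H) = 31*(2*H) = 62*H)
2*K(c(3)) = 2*(62*(-5 - 1*3)) = 2*(62*(-5 - 3)) = 2*(62*(-8)) = 2*(-496) = -992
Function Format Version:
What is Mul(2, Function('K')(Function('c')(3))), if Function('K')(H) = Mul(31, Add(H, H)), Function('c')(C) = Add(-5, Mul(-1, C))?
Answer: -992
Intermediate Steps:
Function('K')(H) = Mul(62, H) (Function('K')(H) = Mul(31, Mul(2, H)) = Mul(62, H))
Mul(2, Function('K')(Function('c')(3))) = Mul(2, Mul(62, Add(-5, Mul(-1, 3)))) = Mul(2, Mul(62, Add(-5, -3))) = Mul(2, Mul(62, -8)) = Mul(2, -496) = -992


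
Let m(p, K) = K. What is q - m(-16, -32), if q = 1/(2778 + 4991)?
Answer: 248609/7769 ≈ 32.000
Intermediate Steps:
q = 1/7769 ≈ 0.00012872
q - m(-16, -32) = 1/7769 - 1*(-32) = 1/7769 + 32 = 248609/7769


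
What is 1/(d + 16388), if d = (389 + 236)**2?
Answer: 1/407013 ≈ 2.4569e-6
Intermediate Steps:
d = 390625 (d = 625**2 = 390625)
1/(d + 16388) = 1/(390625 + 16388) = 1/407013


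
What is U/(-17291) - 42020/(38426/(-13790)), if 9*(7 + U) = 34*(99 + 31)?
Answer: 45087082359059/2989907847 ≈ 15080.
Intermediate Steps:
U = 4357/9 (U = -7 + (34*(99 + 31))/9 = -7 + (34*130)/9 = -7 + (⅑)*4420 = -7 + 4420/9 = 4357/9 ≈ 484.11)
U/(-17291) - 42020/(38426/(-13790)) = (4357/9)/(-17291) - 42020/(38426/(-13790)) = (4357/9)*(-1/17291) - 42020/(38426*(-1/13790)) = -4357/155619 - 42020/(-19213/6895) = -4357/155619 - 42020*(-6895/19213) = -4357/155619 + 289727900/19213 = 45087082359059/2989907847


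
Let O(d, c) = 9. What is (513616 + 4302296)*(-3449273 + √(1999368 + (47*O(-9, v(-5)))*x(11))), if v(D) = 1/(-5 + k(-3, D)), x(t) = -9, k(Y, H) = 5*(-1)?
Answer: -16611395231976 + 14447736*√221729 ≈ -1.6605e+13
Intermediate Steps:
k(Y, H) = -5
v(D) = -⅒ (v(D) = 1/(-5 - 5) = 1/(-10) = -⅒)
(513616 + 4302296)*(-3449273 + √(1999368 + (47*O(-9, v(-5)))*x(11))) = (513616 + 4302296)*(-3449273 + √(1999368 + (47*9)*(-9))) = 4815912*(-3449273 + √(1999368 + 423*(-9))) = 4815912*(-3449273 + √(1999368 - 3807)) = 4815912*(-3449273 + √1995561) = 4815912*(-3449273 + 3*√221729) = -16611395231976 + 14447736*√221729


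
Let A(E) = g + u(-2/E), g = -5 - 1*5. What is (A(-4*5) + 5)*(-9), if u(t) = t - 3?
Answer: 711/10 ≈ 71.100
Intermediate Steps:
u(t) = -3 + t
g = -10 (g = -5 - 5 = -10)
A(E) = -13 - 2/E (A(E) = -10 + (-3 - 2/E) = -13 - 2/E)
(A(-4*5) + 5)*(-9) = ((-13 - 2/((-4*5))) + 5)*(-9) = ((-13 - 2/(-20)) + 5)*(-9) = ((-13 - 2*(-1/20)) + 5)*(-9) = ((-13 + ⅒) + 5)*(-9) = (-129/10 + 5)*(-9) = -79/10*(-9) = 711/10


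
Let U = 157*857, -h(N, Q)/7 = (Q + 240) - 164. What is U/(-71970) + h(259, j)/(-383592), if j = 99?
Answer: -2862430931/1533728680 ≈ -1.8663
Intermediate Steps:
h(N, Q) = -532 - 7*Q (h(N, Q) = -7*((Q + 240) - 164) = -7*((240 + Q) - 164) = -7*(76 + Q) = -532 - 7*Q)
U = 134549
U/(-71970) + h(259, j)/(-383592) = 134549/(-71970) + (-532 - 7*99)/(-383592) = 134549*(-1/71970) + (-532 - 693)*(-1/383592) = -134549/71970 - 1225*(-1/383592) = -134549/71970 + 1225/383592 = -2862430931/1533728680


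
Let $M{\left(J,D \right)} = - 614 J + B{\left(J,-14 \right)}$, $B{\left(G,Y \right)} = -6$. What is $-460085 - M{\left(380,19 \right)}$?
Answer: $-226759$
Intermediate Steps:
$M{\left(J,D \right)} = -6 - 614 J$ ($M{\left(J,D \right)} = - 614 J - 6 = -6 - 614 J$)
$-460085 - M{\left(380,19 \right)} = -460085 - \left(-6 - 233320\right) = -460085 - -233326 = -460085 + 233326 = -226759$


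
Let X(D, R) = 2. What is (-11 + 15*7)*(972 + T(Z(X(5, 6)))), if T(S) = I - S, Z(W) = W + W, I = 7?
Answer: 91650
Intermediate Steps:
Z(W) = 2*W
T(S) = 7 - S
(-11 + 15*7)*(972 + T(Z(X(5, 6)))) = (-11 + 15*7)*(972 + (7 - 2*2)) = (-11 + 105)*(972 + (7 - 1*4)) = 94*(972 + (7 - 4)) = 94*(972 + 3) = 94*975 = 91650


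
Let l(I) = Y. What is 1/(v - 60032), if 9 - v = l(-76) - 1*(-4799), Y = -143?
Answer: -1/64679 ≈ -1.5461e-5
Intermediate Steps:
l(I) = -143
v = -4647 (v = 9 - (-143 - 1*(-4799)) = 9 - (-143 + 4799) = 9 - 1*4656 = 9 - 4656 = -4647)
1/(v - 60032) = 1/(-4647 - 60032) = 1/(-64679) = -1/64679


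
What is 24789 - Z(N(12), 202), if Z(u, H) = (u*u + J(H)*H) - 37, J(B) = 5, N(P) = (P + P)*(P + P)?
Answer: -307960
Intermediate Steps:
N(P) = 4*P² (N(P) = (2*P)*(2*P) = 4*P²)
Z(u, H) = -37 + u² + 5*H (Z(u, H) = (u*u + 5*H) - 37 = (u² + 5*H) - 37 = -37 + u² + 5*H)
24789 - Z(N(12), 202) = 24789 - (-37 + (4*12²)² + 5*202) = 24789 - (-37 + (4*144)² + 1010) = 24789 - (-37 + 576² + 1010) = 24789 - (-37 + 331776 + 1010) = 24789 - 1*332749 = 24789 - 332749 = -307960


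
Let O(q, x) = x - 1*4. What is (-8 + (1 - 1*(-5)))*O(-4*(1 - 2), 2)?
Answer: 4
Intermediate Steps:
O(q, x) = -4 + x (O(q, x) = x - 4 = -4 + x)
(-8 + (1 - 1*(-5)))*O(-4*(1 - 2), 2) = (-8 + (1 - 1*(-5)))*(-4 + 2) = (-8 + (1 + 5))*(-2) = (-8 + 6)*(-2) = -2*(-2) = 4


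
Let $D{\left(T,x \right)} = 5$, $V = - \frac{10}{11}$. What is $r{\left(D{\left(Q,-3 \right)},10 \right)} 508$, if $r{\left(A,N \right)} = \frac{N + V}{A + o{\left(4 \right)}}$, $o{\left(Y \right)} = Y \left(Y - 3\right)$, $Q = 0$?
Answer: $\frac{50800}{99} \approx 513.13$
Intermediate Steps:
$V = - \frac{10}{11}$ ($V = \left(-10\right) \frac{1}{11} = - \frac{10}{11} \approx -0.90909$)
$o{\left(Y \right)} = Y \left(-3 + Y\right)$
$r{\left(A,N \right)} = \frac{- \frac{10}{11} + N}{4 + A}$ ($r{\left(A,N \right)} = \frac{N - \frac{10}{11}}{A + 4 \left(-3 + 4\right)} = \frac{- \frac{10}{11} + N}{A + 4 \cdot 1} = \frac{- \frac{10}{11} + N}{A + 4} = \frac{- \frac{10}{11} + N}{4 + A}$)
$r{\left(D{\left(Q,-3 \right)},10 \right)} 508 = \frac{- \frac{10}{11} + 10}{4 + 5} \cdot 508 = \frac{1}{9} \cdot \frac{100}{11} \cdot 508 = \frac{100}{99} \cdot 508 = \frac{50800}{99}$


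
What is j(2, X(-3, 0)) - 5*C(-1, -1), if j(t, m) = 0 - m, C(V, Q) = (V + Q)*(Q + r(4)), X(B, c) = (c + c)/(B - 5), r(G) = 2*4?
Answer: 70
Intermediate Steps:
r(G) = 8
X(B, c) = 2*c/(-5 + B) (X(B, c) = (2*c)/(-5 + B) = 2*c/(-5 + B))
C(V, Q) = (8 + Q)*(Q + V) (C(V, Q) = (V + Q)*(Q + 8) = (Q + V)*(8 + Q) = (8 + Q)*(Q + V))
j(t, m) = -m
j(2, X(-3, 0)) - 5*C(-1, -1) = -2*0/(-5 - 3) - 5*((-1)² + 8*(-1) + 8*(-1) - 1*(-1)) = -2*0/(-8) - 5*(1 - 8 - 8 + 1) = -2*0*(-1)/8 - 5*(-14) = -1*0 + 70 = 0 + 70 = 70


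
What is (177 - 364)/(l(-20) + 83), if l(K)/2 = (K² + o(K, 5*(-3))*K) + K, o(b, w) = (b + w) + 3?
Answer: -17/193 ≈ -0.088083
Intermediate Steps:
o(b, w) = 3 + b + w
l(K) = 2*K + 2*K² + 2*K*(-12 + K) (l(K) = 2*((K² + (3 + K + 5*(-3))*K) + K) = 2*((K² + (3 + K - 15)*K) + K) = 2*((K² + (-12 + K)*K) + K) = 2*((K² + K*(-12 + K)) + K) = 2*(K + K² + K*(-12 + K)) = 2*K + 2*K² + 2*K*(-12 + K))
(177 - 364)/(l(-20) + 83) = (177 - 364)/(2*(-20)*(-11 + 2*(-20)) + 83) = -187/(2*(-20)*(-11 - 40) + 83) = -187/(2*(-20)*(-51) + 83) = -187/(2040 + 83) = -187/2123 = -187*1/2123 = -17/193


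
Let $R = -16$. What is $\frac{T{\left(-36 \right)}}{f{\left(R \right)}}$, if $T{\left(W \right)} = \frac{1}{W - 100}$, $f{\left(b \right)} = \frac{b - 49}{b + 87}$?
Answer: $\frac{71}{8840} \approx 0.0080317$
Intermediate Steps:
$f{\left(b \right)} = \frac{-49 + b}{87 + b}$
$T{\left(W \right)} = \frac{1}{-100 + W}$
$\frac{T{\left(-36 \right)}}{f{\left(R \right)}} = \frac{1}{\left(-100 - 36\right) \frac{-49 - 16}{87 - 16}} = \frac{1}{\left(-136\right) \frac{1}{71} \left(-65\right)} = - \frac{1}{136 \cdot \frac{1}{71} \left(-65\right)} = - \frac{1}{136 \left(- \frac{65}{71}\right)} = \left(- \frac{1}{136}\right) \left(- \frac{71}{65}\right) = \frac{71}{8840}$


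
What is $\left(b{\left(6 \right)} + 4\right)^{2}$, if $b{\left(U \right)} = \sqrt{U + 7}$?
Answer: $\left(4 + \sqrt{13}\right)^{2} \approx 57.844$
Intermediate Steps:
$b{\left(U \right)} = \sqrt{7 + U}$
$\left(b{\left(6 \right)} + 4\right)^{2} = \left(\sqrt{7 + 6} + 4\right)^{2} = \left(\sqrt{13} + 4\right)^{2} = \left(4 + \sqrt{13}\right)^{2}$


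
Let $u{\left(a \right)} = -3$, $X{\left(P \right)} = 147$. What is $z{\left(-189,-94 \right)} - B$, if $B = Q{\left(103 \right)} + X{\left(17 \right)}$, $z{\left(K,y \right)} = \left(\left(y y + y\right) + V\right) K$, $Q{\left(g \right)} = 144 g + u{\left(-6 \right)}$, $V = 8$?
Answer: $-1668726$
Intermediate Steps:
$Q{\left(g \right)} = -3 + 144 g$ ($Q{\left(g \right)} = 144 g - 3 = -3 + 144 g$)
$z{\left(K,y \right)} = K \left(8 + y + y^{2}\right)$ ($z{\left(K,y \right)} = \left(\left(y y + y\right) + 8\right) K = \left(\left(y^{2} + y\right) + 8\right) K = \left(\left(y + y^{2}\right) + 8\right) K = \left(8 + y + y^{2}\right) K = K \left(8 + y + y^{2}\right)$)
$B = 14976$ ($B = \left(-3 + 144 \cdot 103\right) + 147 = \left(-3 + 14832\right) + 147 = 14829 + 147 = 14976$)
$z{\left(-189,-94 \right)} - B = - 189 \left(8 - 94 + \left(-94\right)^{2}\right) - 14976 = - 189 \left(8 - 94 + 8836\right) - 14976 = \left(-189\right) 8750 - 14976 = -1653750 - 14976 = -1668726$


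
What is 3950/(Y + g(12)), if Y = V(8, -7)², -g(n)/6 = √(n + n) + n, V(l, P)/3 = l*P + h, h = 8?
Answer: 566825/2965278 + 1975*√6/17791668 ≈ 0.19143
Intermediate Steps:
V(l, P) = 24 + 3*P*l (V(l, P) = 3*(l*P + 8) = 3*(P*l + 8) = 3*(8 + P*l) = 24 + 3*P*l)
g(n) = -6*n - 6*√2*√n (g(n) = -6*(√(n + n) + n) = -6*(√(2*n) + n) = -6*(√2*√n + n) = -6*(n + √2*√n) = -6*n - 6*√2*√n)
Y = 20736 (Y = (24 + 3*(-7)*8)² = (24 - 168)² = (-144)² = 20736)
3950/(Y + g(12)) = 3950/(20736 + (-6*12 - 6*√2*√12)) = 3950/(20736 + (-72 - 6*√2*2*√3)) = 3950/(20736 + (-72 - 12*√6)) = 3950/(20664 - 12*√6)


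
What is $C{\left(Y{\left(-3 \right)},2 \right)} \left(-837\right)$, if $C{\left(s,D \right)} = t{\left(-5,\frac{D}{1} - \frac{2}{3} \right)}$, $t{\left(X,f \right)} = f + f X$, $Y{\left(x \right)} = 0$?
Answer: $4464$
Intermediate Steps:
$t{\left(X,f \right)} = f + X f$
$C{\left(s,D \right)} = \frac{8}{3} - 4 D$ ($C{\left(s,D \right)} = \left(\frac{D}{1} - \frac{2}{3}\right) \left(1 - 5\right) = \left(D 1 - \frac{2}{3}\right) \left(-4\right) = \left(D - \frac{2}{3}\right) \left(-4\right) = \left(- \frac{2}{3} + D\right) \left(-4\right) = \frac{8}{3} - 4 D$)
$C{\left(Y{\left(-3 \right)},2 \right)} \left(-837\right) = \left(\frac{8}{3} - 8\right) \left(-837\right) = \left(- \frac{16}{3}\right) \left(-837\right) = 4464$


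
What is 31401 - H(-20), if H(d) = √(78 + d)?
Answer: 31401 - √58 ≈ 31393.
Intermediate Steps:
31401 - H(-20) = 31401 - √(78 - 20) = 31401 - √58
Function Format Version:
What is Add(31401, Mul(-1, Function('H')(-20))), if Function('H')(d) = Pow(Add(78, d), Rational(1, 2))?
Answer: Add(31401, Mul(-1, Pow(58, Rational(1, 2)))) ≈ 31393.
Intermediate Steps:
Add(31401, Mul(-1, Function('H')(-20))) = Add(31401, Mul(-1, Pow(Add(78, -20), Rational(1, 2)))) = Add(31401, Mul(-1, Pow(58, Rational(1, 2))))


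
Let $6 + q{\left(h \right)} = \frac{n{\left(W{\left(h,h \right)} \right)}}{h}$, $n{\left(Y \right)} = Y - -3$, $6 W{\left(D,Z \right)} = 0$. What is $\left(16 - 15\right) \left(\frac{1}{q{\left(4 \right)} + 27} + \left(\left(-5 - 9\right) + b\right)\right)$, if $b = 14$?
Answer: $\frac{4}{87} \approx 0.045977$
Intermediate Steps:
$W{\left(D,Z \right)} = 0$ ($W{\left(D,Z \right)} = \frac{1}{6} \cdot 0 = 0$)
$n{\left(Y \right)} = 3 + Y$ ($n{\left(Y \right)} = Y + 3 = 3 + Y$)
$q{\left(h \right)} = -6 + \frac{3}{h}$ ($q{\left(h \right)} = -6 + \frac{3 + 0}{h} = -6 + \frac{3}{h}$)
$\left(16 - 15\right) \left(\frac{1}{q{\left(4 \right)} + 27} + \left(\left(-5 - 9\right) + b\right)\right) = \left(16 - 15\right) \left(\frac{1}{\left(-6 + \frac{3}{4}\right) + 27} + \left(\left(-5 - 9\right) + 14\right)\right) = 1 \left(\frac{1}{\left(-6 + 3 \cdot \frac{1}{4}\right) + 27} + \left(-14 + 14\right)\right) = 1 \left(\frac{1}{\left(-6 + \frac{3}{4}\right) + 27} + 0\right) = 1 \left(\frac{1}{- \frac{21}{4} + 27} + 0\right) = 1 \left(\frac{1}{\frac{87}{4}} + 0\right) = 1 \left(\frac{4}{87} + 0\right) = 1 \cdot \frac{4}{87} = \frac{4}{87}$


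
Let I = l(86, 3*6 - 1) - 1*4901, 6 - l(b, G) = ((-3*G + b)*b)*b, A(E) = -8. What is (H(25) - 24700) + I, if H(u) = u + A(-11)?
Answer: -288438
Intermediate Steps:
H(u) = -8 + u (H(u) = u - 8 = -8 + u)
l(b, G) = 6 - b**2*(b - 3*G) (l(b, G) = 6 - (-3*G + b)*b*b = 6 - (b - 3*G)*b*b = 6 - b*(b - 3*G)*b = 6 - b**2*(b - 3*G))
I = -263755 (I = (6 - 1*86**3 + 3*(3*6 - 1)*86**2) - 1*4901 = (6 - 1*636056 + 3*(18 - 1)*7396) - 4901 = (6 - 636056 + 3*17*7396) - 4901 = (6 - 636056 + 377196) - 4901 = -258854 - 4901 = -263755)
(H(25) - 24700) + I = ((-8 + 25) - 24700) - 263755 = (17 - 24700) - 263755 = -24683 - 263755 = -288438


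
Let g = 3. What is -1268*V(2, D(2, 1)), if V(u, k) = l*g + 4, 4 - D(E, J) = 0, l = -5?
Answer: 13948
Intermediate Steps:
D(E, J) = 4 (D(E, J) = 4 - 1*0 = 4 + 0 = 4)
V(u, k) = -11 (V(u, k) = -5*3 + 4 = -15 + 4 = -11)
-1268*V(2, D(2, 1)) = -1268*(-11) = 13948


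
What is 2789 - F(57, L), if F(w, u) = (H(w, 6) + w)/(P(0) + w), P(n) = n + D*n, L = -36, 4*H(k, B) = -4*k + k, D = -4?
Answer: 11155/4 ≈ 2788.8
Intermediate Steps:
H(k, B) = -3*k/4 (H(k, B) = (-4*k + k)/4 = (-3*k)/4 = -3*k/4)
P(n) = -3*n (P(n) = n - 4*n = -3*n)
F(w, u) = ¼ (F(w, u) = (-3*w/4 + w)/(-3*0 + w) = (w/4)/(0 + w) = (w/4)/w = ¼)
2789 - F(57, L) = 2789 - 1*¼ = 2789 - ¼ = 11155/4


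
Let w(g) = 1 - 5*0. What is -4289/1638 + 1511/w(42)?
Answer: 2470729/1638 ≈ 1508.4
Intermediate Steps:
w(g) = 1 (w(g) = 1 + 0 = 1)
-4289/1638 + 1511/w(42) = -4289/1638 + 1511/1 = -4289*1/1638 + 1511*1 = -4289/1638 + 1511 = 2470729/1638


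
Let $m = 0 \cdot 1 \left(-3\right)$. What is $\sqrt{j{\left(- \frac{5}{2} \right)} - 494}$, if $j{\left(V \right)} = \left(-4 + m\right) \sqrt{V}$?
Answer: $\sqrt{-494 - 2 i \sqrt{10}} \approx 0.1423 - 22.227 i$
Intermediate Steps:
$m = 0$ ($m = 0 \left(-3\right) = 0$)
$j{\left(V \right)} = - 4 \sqrt{V}$ ($j{\left(V \right)} = \left(-4 + 0\right) \sqrt{V} = - 4 \sqrt{V}$)
$\sqrt{j{\left(- \frac{5}{2} \right)} - 494} = \sqrt{- 4 \sqrt{- \frac{5}{2}} - 494} = \sqrt{- 4 \frac{i \sqrt{10}}{2} - 494} = \sqrt{- 2 i \sqrt{10} - 494} = \sqrt{-494 - 2 i \sqrt{10}}$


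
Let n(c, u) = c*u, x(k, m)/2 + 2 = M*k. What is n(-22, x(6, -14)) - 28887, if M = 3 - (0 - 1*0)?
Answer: -29591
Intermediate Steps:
M = 3 (M = 3 - (0 + 0) = 3 - 1*0 = 3 + 0 = 3)
x(k, m) = -4 + 6*k (x(k, m) = -4 + 2*(3*k) = -4 + 6*k)
n(-22, x(6, -14)) - 28887 = -22*(-4 + 6*6) - 28887 = -22*(-4 + 36) - 28887 = -22*32 - 28887 = -704 - 28887 = -29591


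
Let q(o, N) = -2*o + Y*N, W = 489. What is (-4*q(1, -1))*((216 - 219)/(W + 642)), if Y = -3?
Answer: 4/377 ≈ 0.010610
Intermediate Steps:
q(o, N) = -3*N - 2*o (q(o, N) = -2*o - 3*N = -3*N - 2*o)
(-4*q(1, -1))*((216 - 219)/(W + 642)) = (-4*(-3*(-1) - 2*1))*((216 - 219)/(489 + 642)) = (-4*(3 - 2))*(-3/1131) = (-4*1)*(-3*1/1131) = -4*(-1/377) = 4/377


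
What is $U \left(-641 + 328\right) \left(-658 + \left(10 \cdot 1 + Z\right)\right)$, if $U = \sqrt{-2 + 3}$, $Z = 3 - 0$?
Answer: $201885$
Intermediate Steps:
$Z = 3$ ($Z = 3 + 0 = 3$)
$U = 1$ ($U = \sqrt{1} = 1$)
$U \left(-641 + 328\right) \left(-658 + \left(10 \cdot 1 + Z\right)\right) = 1 \left(-641 + 328\right) \left(-658 + \left(10 \cdot 1 + 3\right)\right) = 1 \left(- 313 \left(-658 + \left(10 + 3\right)\right)\right) = 1 \left(- 313 \left(-658 + 13\right)\right) = 1 \left(\left(-313\right) \left(-645\right)\right) = 1 \cdot 201885 = 201885$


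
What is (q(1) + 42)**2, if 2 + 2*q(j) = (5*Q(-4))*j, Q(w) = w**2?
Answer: 6561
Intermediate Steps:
q(j) = -1 + 40*j (q(j) = -1 + ((5*(-4)**2)*j)/2 = -1 + ((5*16)*j)/2 = -1 + (80*j)/2 = -1 + 40*j)
(q(1) + 42)**2 = ((-1 + 40*1) + 42)**2 = ((-1 + 40) + 42)**2 = (39 + 42)**2 = 81**2 = 6561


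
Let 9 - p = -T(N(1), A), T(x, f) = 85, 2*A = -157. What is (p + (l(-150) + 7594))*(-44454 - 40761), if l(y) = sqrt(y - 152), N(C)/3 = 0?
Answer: -655132920 - 85215*I*sqrt(302) ≈ -6.5513e+8 - 1.4809e+6*I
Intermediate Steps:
A = -157/2 (A = (1/2)*(-157) = -157/2 ≈ -78.500)
N(C) = 0 (N(C) = 3*0 = 0)
l(y) = sqrt(-152 + y)
p = 94 (p = 9 - (-1)*85 = 9 - 1*(-85) = 9 + 85 = 94)
(p + (l(-150) + 7594))*(-44454 - 40761) = (94 + (sqrt(-152 - 150) + 7594))*(-44454 - 40761) = (94 + (sqrt(-302) + 7594))*(-85215) = (94 + (I*sqrt(302) + 7594))*(-85215) = (94 + (7594 + I*sqrt(302)))*(-85215) = (7688 + I*sqrt(302))*(-85215) = -655132920 - 85215*I*sqrt(302)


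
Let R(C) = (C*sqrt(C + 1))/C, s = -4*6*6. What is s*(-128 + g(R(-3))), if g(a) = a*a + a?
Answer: 18720 - 144*I*sqrt(2) ≈ 18720.0 - 203.65*I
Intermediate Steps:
s = -144 (s = -24*6 = -144)
R(C) = sqrt(1 + C) (R(C) = (C*sqrt(1 + C))/C = sqrt(1 + C))
g(a) = a + a**2 (g(a) = a**2 + a = a + a**2)
s*(-128 + g(R(-3))) = -144*(-128 + sqrt(1 - 3)*(1 + sqrt(1 - 3))) = -144*(-128 + sqrt(-2)*(1 + sqrt(-2))) = -144*(-128 + (I*sqrt(2))*(1 + I*sqrt(2))) = -144*(-128 + I*sqrt(2)*(1 + I*sqrt(2))) = 18432 - 144*I*sqrt(2)*(1 + I*sqrt(2))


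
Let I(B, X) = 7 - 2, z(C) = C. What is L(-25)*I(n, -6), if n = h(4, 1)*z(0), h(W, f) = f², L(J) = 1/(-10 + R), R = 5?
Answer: -1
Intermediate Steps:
L(J) = -⅕ (L(J) = 1/(-10 + 5) = 1/(-5) = -⅕)
n = 0 (n = 1²*0 = 1*0 = 0)
I(B, X) = 5
L(-25)*I(n, -6) = -⅕*5 = -1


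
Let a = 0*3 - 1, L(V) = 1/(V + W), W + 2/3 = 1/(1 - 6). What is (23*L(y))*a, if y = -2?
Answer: 345/43 ≈ 8.0233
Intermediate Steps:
W = -13/15 (W = -⅔ + 1/(1 - 6) = -⅔ + 1/(-5) = -⅔ - ⅕ = -13/15 ≈ -0.86667)
L(V) = 1/(-13/15 + V) (L(V) = 1/(V - 13/15) = 1/(-13/15 + V))
a = -1 (a = 0 - 1 = -1)
(23*L(y))*a = (23*(15/(-13 + 15*(-2))))*(-1) = (23*(15/(-13 - 30)))*(-1) = (23*(15/(-43)))*(-1) = (23*(15*(-1/43)))*(-1) = (23*(-15/43))*(-1) = -345/43*(-1) = 345/43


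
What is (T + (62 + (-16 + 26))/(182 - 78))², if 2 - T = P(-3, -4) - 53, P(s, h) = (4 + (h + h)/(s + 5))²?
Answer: 524176/169 ≈ 3101.6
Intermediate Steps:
P(s, h) = (4 + 2*h/(5 + s))² (P(s, h) = (4 + (2*h)/(5 + s))² = (4 + 2*h/(5 + s))²)
T = 55 (T = 2 - (4*(10 - 4 + 2*(-3))²/(5 - 3)² - 53) = 2 - (4*(10 - 4 - 6)²/2² - 53) = 2 - (4*(¼)*0² - 53) = 2 - (4*(¼)*0 - 53) = 2 - (0 - 53) = 2 - 1*(-53) = 2 + 53 = 55)
(T + (62 + (-16 + 26))/(182 - 78))² = (55 + (62 + (-16 + 26))/(182 - 78))² = (55 + (62 + 10)/104)² = (55 + 72*(1/104))² = (55 + 9/13)² = (724/13)² = 524176/169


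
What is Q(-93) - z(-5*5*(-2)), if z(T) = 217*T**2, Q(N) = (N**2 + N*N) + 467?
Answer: -524735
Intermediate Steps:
Q(N) = 467 + 2*N**2 (Q(N) = (N**2 + N**2) + 467 = 2*N**2 + 467 = 467 + 2*N**2)
Q(-93) - z(-5*5*(-2)) = (467 + 2*(-93)**2) - 217*(-5*5*(-2))**2 = (467 + 2*8649) - 217*(-25*(-2))**2 = (467 + 17298) - 217*50**2 = 17765 - 217*2500 = 17765 - 1*542500 = 17765 - 542500 = -524735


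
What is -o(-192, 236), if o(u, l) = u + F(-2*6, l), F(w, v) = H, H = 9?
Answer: 183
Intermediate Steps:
F(w, v) = 9
o(u, l) = 9 + u (o(u, l) = u + 9 = 9 + u)
-o(-192, 236) = -(9 - 192) = -1*(-183) = 183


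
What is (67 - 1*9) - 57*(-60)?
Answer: 3478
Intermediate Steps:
(67 - 1*9) - 57*(-60) = (67 - 9) + 3420 = 58 + 3420 = 3478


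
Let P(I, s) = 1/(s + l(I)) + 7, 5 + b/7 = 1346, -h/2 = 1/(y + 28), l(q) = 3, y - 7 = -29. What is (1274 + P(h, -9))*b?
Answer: 24046365/2 ≈ 1.2023e+7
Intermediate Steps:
y = -22 (y = 7 - 29 = -22)
h = -⅓ (h = -2/(-22 + 28) = -2/6 = -2*⅙ = -⅓ ≈ -0.33333)
b = 9387 (b = -35 + 7*1346 = -35 + 9422 = 9387)
P(I, s) = 7 + 1/(3 + s) (P(I, s) = 1/(s + 3) + 7 = 1/(3 + s) + 7 = 7 + 1/(3 + s))
(1274 + P(h, -9))*b = (1274 + (22 + 7*(-9))/(3 - 9))*9387 = (1274 + (22 - 63)/(-6))*9387 = (1274 - ⅙*(-41))*9387 = (1274 + 41/6)*9387 = (7685/6)*9387 = 24046365/2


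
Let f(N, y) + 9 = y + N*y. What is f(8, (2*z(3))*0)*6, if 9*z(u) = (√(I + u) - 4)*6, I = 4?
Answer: -54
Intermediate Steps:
z(u) = -8/3 + 2*√(4 + u)/3 (z(u) = ((√(4 + u) - 4)*6)/9 = ((-4 + √(4 + u))*6)/9 = (-24 + 6*√(4 + u))/9 = -8/3 + 2*√(4 + u)/3)
f(N, y) = -9 + y + N*y (f(N, y) = -9 + (y + N*y) = -9 + y + N*y)
f(8, (2*z(3))*0)*6 = (-9 + (2*(-8/3 + 2*√(4 + 3)/3))*0 + 8*((2*(-8/3 + 2*√(4 + 3)/3))*0))*6 = (-9 + (2*(-8/3 + 2*√7/3))*0 + 8*((2*(-8/3 + 2*√7/3))*0))*6 = (-9 + (-16/3 + 4*√7/3)*0 + 8*((-16/3 + 4*√7/3)*0))*6 = (-9 + 0 + 8*0)*6 = (-9 + 0 + 0)*6 = -9*6 = -54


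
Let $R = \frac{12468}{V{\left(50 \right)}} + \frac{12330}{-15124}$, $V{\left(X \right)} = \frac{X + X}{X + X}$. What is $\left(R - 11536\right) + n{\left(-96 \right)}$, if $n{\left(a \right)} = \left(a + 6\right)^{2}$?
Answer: $\frac{68293819}{7562} \approx 9031.2$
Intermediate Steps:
$V{\left(X \right)} = 1$ ($V{\left(X \right)} = \frac{2 X}{2 X} = 2 X \frac{1}{2 X} = 1$)
$n{\left(a \right)} = \left(6 + a\right)^{2}$
$R = \frac{94276851}{7562}$ ($R = \frac{12468}{1} + \frac{12330}{-15124} = 12468 \cdot 1 + 12330 \left(- \frac{1}{15124}\right) = 12468 - \frac{6165}{7562} = \frac{94276851}{7562} \approx 12467.0$)
$\left(R - 11536\right) + n{\left(-96 \right)} = \left(\frac{94276851}{7562} - 11536\right) + \left(6 - 96\right)^{2} = \frac{7041619}{7562} + \left(-90\right)^{2} = \frac{7041619}{7562} + 8100 = \frac{68293819}{7562}$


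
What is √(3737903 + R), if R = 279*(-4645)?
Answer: 2*√610487 ≈ 1562.7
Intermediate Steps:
R = -1295955
√(3737903 + R) = √(3737903 - 1295955) = √2441948 = 2*√610487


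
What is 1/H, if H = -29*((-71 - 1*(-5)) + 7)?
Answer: 1/1711 ≈ 0.00058445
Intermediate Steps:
H = 1711 (H = -29*((-71 + 5) + 7) = -29*(-66 + 7) = -29*(-59) = 1711)
1/H = 1/1711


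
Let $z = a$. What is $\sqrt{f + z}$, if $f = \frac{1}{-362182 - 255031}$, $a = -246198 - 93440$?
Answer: $\frac{i \sqrt{129385737122849635}}{617213} \approx 582.79 i$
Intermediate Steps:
$a = -339638$ ($a = -246198 - 93440 = -339638$)
$z = -339638$
$f = - \frac{1}{617213}$ ($f = \frac{1}{-617213} = - \frac{1}{617213} \approx -1.6202 \cdot 10^{-6}$)
$\sqrt{f + z} = \sqrt{- \frac{1}{617213} - 339638} = \sqrt{- \frac{209628988895}{617213}} = \frac{i \sqrt{129385737122849635}}{617213}$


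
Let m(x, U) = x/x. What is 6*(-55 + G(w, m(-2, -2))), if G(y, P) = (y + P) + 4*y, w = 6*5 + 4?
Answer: 696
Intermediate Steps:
m(x, U) = 1
w = 34 (w = 30 + 4 = 34)
G(y, P) = P + 5*y (G(y, P) = (P + y) + 4*y = P + 5*y)
6*(-55 + G(w, m(-2, -2))) = 6*(-55 + (1 + 5*34)) = 6*(-55 + (1 + 170)) = 6*(-55 + 171) = 6*116 = 696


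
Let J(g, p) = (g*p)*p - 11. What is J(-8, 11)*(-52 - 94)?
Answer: 142934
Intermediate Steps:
J(g, p) = -11 + g*p² (J(g, p) = g*p² - 11 = -11 + g*p²)
J(-8, 11)*(-52 - 94) = (-11 - 8*11²)*(-52 - 94) = (-11 - 8*121)*(-146) = (-11 - 968)*(-146) = -979*(-146) = 142934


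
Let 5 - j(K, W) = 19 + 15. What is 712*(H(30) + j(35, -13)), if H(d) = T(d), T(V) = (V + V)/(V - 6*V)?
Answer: -104664/5 ≈ -20933.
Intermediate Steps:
j(K, W) = -29 (j(K, W) = 5 - (19 + 15) = 5 - 1*34 = 5 - 34 = -29)
T(V) = -2/5 (T(V) = (2*V)/((-5*V)) = (2*V)*(-1/(5*V)) = -2/5)
H(d) = -2/5
712*(H(30) + j(35, -13)) = 712*(-2/5 - 29) = 712*(-147/5) = -104664/5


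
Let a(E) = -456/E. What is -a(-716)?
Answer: -114/179 ≈ -0.63687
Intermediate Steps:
-a(-716) = -(-456)/(-716) = -(-456)*(-1)/716 = -1*114/179 = -114/179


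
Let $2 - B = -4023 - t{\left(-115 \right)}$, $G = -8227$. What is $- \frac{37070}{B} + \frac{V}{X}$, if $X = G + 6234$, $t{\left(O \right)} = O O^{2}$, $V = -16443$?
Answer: $\frac{2501544506}{302308205} \approx 8.2748$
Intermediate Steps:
$t{\left(O \right)} = O^{3}$
$X = -1993$ ($X = -8227 + 6234 = -1993$)
$B = -1516850$ ($B = 2 - \left(-4023 - \left(-115\right)^{3}\right) = 2 - \left(-4023 - -1520875\right) = 2 - \left(-4023 + 1520875\right) = 2 - 1516852 = -1516850$)
$- \frac{37070}{B} + \frac{V}{X} = - \frac{37070}{-1516850} - \frac{16443}{-1993} = \left(-37070\right) \left(- \frac{1}{1516850}\right) - - \frac{16443}{1993} = \frac{3707}{151685} + \frac{16443}{1993} = \frac{2501544506}{302308205}$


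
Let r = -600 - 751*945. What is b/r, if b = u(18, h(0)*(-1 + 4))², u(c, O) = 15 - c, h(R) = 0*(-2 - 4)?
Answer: -3/236765 ≈ -1.2671e-5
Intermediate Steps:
h(R) = 0 (h(R) = 0*(-6) = 0)
r = -710295 (r = -600 - 709695 = -710295)
b = 9 (b = (15 - 1*18)² = (15 - 18)² = (-3)² = 9)
b/r = 9/(-710295) = 9*(-1/710295) = -3/236765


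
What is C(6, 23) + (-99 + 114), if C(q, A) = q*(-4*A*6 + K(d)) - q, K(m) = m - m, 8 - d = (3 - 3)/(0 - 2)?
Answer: -3303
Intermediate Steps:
d = 8 (d = 8 - (3 - 3)/(0 - 2) = 8 - 0/(-2) = 8 - 0*(-1)/2 = 8 - 1*0 = 8 + 0 = 8)
K(m) = 0
C(q, A) = -q - 24*A*q (C(q, A) = q*(-4*A*6 + 0) - q = q*(-24*A + 0) - q = q*(-24*A) - q = -24*A*q - q = -q - 24*A*q)
C(6, 23) + (-99 + 114) = -1*6*(1 + 24*23) + (-99 + 114) = -1*6*(1 + 552) + 15 = -1*6*553 + 15 = -3318 + 15 = -3303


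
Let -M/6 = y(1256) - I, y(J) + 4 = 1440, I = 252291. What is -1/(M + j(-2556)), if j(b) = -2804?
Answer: -1/1502326 ≈ -6.6563e-7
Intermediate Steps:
y(J) = 1436 (y(J) = -4 + 1440 = 1436)
M = 1505130 (M = -6*(1436 - 1*252291) = -6*(1436 - 252291) = -6*(-250855) = 1505130)
-1/(M + j(-2556)) = -1/(1505130 - 2804) = -1/1502326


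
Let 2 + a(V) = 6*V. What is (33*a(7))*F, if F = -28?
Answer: -36960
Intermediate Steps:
a(V) = -2 + 6*V
(33*a(7))*F = (33*(-2 + 6*7))*(-28) = (33*(-2 + 42))*(-28) = (33*40)*(-28) = 1320*(-28) = -36960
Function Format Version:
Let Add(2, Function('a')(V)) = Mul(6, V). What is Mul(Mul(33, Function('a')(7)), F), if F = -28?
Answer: -36960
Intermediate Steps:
Function('a')(V) = Add(-2, Mul(6, V))
Mul(Mul(33, Function('a')(7)), F) = Mul(Mul(33, Add(-2, Mul(6, 7))), -28) = Mul(Mul(33, Add(-2, 42)), -28) = Mul(Mul(33, 40), -28) = Mul(1320, -28) = -36960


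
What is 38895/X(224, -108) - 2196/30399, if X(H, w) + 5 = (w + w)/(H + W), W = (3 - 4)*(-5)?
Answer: -90255171267/13791013 ≈ -6544.5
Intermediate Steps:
W = 5 (W = -1*(-5) = 5)
X(H, w) = -5 + 2*w/(5 + H) (X(H, w) = -5 + (w + w)/(H + 5) = -5 + (2*w)/(5 + H) = -5 + 2*w/(5 + H))
38895/X(224, -108) - 2196/30399 = 38895/(((-25 - 5*224 + 2*(-108))/(5 + 224))) - 2196/30399 = 38895/(((-25 - 1120 - 216)/229)) - 2196*1/30399 = 38895/(((1/229)*(-1361))) - 732/10133 = 38895/(-1361/229) - 732/10133 = 38895*(-229/1361) - 732/10133 = -8906955/1361 - 732/10133 = -90255171267/13791013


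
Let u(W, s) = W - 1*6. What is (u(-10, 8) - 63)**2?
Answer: 6241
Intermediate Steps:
u(W, s) = -6 + W (u(W, s) = W - 6 = -6 + W)
(u(-10, 8) - 63)**2 = ((-6 - 10) - 63)**2 = (-16 - 63)**2 = (-79)**2 = 6241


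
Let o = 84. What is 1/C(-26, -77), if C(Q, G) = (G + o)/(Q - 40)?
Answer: -66/7 ≈ -9.4286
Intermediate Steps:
C(Q, G) = (84 + G)/(-40 + Q) (C(Q, G) = (G + 84)/(Q - 40) = (84 + G)/(-40 + Q))
1/C(-26, -77) = 1/((84 - 77)/(-40 - 26)) = 1/(7/(-66)) = 1/(-1/66*7) = 1/(-7/66) = -66/7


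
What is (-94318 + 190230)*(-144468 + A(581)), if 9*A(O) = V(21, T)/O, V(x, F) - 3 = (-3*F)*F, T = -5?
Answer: -8050461575392/581 ≈ -1.3856e+10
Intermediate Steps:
V(x, F) = 3 - 3*F**2 (V(x, F) = 3 + (-3*F)*F = 3 - 3*F**2)
A(O) = -8/O (A(O) = ((3 - 3*(-5)**2)/O)/9 = ((3 - 3*25)/O)/9 = ((3 - 75)/O)/9 = (-72/O)/9 = -8/O)
(-94318 + 190230)*(-144468 + A(581)) = (-94318 + 190230)*(-144468 - 8/581) = 95912*(-144468 - 8*1/581) = 95912*(-144468 - 8/581) = 95912*(-83935916/581) = -8050461575392/581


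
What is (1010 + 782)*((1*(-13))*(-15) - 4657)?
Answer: -7995904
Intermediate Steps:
(1010 + 782)*((1*(-13))*(-15) - 4657) = 1792*(-13*(-15) - 4657) = 1792*(195 - 4657) = 1792*(-4462) = -7995904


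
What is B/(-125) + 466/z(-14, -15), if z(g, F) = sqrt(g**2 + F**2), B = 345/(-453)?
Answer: 23/3775 + 466*sqrt(421)/421 ≈ 22.718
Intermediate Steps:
B = -115/151 (B = 345*(-1/453) = -115/151 ≈ -0.76159)
z(g, F) = sqrt(F**2 + g**2)
B/(-125) + 466/z(-14, -15) = -115/151/(-125) + 466/(sqrt((-15)**2 + (-14)**2)) = -115/151*(-1/125) + 466/(sqrt(225 + 196)) = 23/3775 + 466/(sqrt(421)) = 23/3775 + 466*(sqrt(421)/421) = 23/3775 + 466*sqrt(421)/421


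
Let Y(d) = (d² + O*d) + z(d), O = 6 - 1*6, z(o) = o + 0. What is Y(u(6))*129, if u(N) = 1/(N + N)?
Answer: 559/48 ≈ 11.646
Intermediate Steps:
z(o) = o
O = 0 (O = 6 - 6 = 0)
u(N) = 1/(2*N)
Y(d) = d + d² (Y(d) = (d² + 0*d) + d = (d² + 0) + d = d² + d = d + d²)
Y(u(6))*129 = (((½)/6)*(1 + (½)/6))*129 = (((½)*(⅙))*(1 + (½)*(⅙)))*129 = ((1 + 1/12)/12)*129 = ((1/12)*(13/12))*129 = (13/144)*129 = 559/48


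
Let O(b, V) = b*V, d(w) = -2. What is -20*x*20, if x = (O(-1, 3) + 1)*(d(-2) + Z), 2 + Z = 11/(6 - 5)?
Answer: 5600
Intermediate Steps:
Z = 9 (Z = -2 + 11/(6 - 5) = -2 + 11/1 = -2 + 11*1 = -2 + 11 = 9)
O(b, V) = V*b
x = -14 (x = (3*(-1) + 1)*(-2 + 9) = (-3 + 1)*7 = -2*7 = -14)
-20*x*20 = -20*(-14)*20 = 280*20 = 5600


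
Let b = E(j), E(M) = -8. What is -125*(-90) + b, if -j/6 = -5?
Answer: 11242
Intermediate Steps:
j = 30 (j = -6*(-5) = 30)
b = -8
-125*(-90) + b = -125*(-90) - 8 = 11250 - 8 = 11242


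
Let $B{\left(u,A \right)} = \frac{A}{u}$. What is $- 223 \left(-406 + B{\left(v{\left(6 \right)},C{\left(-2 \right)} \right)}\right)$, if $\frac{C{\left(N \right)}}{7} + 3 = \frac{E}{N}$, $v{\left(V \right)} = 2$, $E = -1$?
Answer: $\frac{369957}{4} \approx 92489.0$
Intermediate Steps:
$C{\left(N \right)} = -21 - \frac{7}{N}$ ($C{\left(N \right)} = -21 + 7 \left(- \frac{1}{N}\right) = -21 - \frac{7}{N}$)
$- 223 \left(-406 + B{\left(v{\left(6 \right)},C{\left(-2 \right)} \right)}\right) = - 223 \left(-406 + \frac{-21 - \frac{7}{-2}}{2}\right) = - 223 \left(-406 + \left(-21 - - \frac{7}{2}\right) \frac{1}{2}\right) = - 223 \left(-406 + \left(-21 + \frac{7}{2}\right) \frac{1}{2}\right) = - 223 \left(-406 - \frac{35}{4}\right) = \left(-223\right) \left(- \frac{1659}{4}\right) = \frac{369957}{4}$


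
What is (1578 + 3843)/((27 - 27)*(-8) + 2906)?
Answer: 5421/2906 ≈ 1.8654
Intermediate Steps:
(1578 + 3843)/((27 - 27)*(-8) + 2906) = 5421/(0*(-8) + 2906) = 5421/(0 + 2906) = 5421/2906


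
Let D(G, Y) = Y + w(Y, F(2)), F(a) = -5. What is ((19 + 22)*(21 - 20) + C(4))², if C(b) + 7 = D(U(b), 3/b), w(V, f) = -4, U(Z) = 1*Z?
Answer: 15129/16 ≈ 945.56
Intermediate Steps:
U(Z) = Z
D(G, Y) = -4 + Y (D(G, Y) = Y - 4 = -4 + Y)
C(b) = -11 + 3/b (C(b) = -7 + (-4 + 3/b) = -11 + 3/b)
((19 + 22)*(21 - 20) + C(4))² = ((19 + 22)*(21 - 20) + (-11 + 3/4))² = (41*1 + (-11 + 3*(¼)))² = (41 + (-11 + ¾))² = (41 - 41/4)² = (123/4)² = 15129/16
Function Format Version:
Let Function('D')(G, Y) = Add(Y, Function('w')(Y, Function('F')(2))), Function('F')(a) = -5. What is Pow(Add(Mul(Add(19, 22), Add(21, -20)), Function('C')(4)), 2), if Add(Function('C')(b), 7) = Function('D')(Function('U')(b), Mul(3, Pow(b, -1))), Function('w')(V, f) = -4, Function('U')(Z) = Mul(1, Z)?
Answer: Rational(15129, 16) ≈ 945.56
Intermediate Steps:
Function('U')(Z) = Z
Function('D')(G, Y) = Add(-4, Y) (Function('D')(G, Y) = Add(Y, -4) = Add(-4, Y))
Function('C')(b) = Add(-11, Mul(3, Pow(b, -1))) (Function('C')(b) = Add(-7, Add(-4, Mul(3, Pow(b, -1)))) = Add(-11, Mul(3, Pow(b, -1))))
Pow(Add(Mul(Add(19, 22), Add(21, -20)), Function('C')(4)), 2) = Pow(Add(Mul(Add(19, 22), Add(21, -20)), Add(-11, Mul(3, Pow(4, -1)))), 2) = Pow(Add(Mul(41, 1), Add(-11, Mul(3, Rational(1, 4)))), 2) = Pow(Add(41, Add(-11, Rational(3, 4))), 2) = Pow(Add(41, Rational(-41, 4)), 2) = Pow(Rational(123, 4), 2) = Rational(15129, 16)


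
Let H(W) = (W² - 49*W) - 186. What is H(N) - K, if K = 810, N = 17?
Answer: -1540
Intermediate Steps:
H(W) = -186 + W² - 49*W
H(N) - K = (-186 + 17² - 49*17) - 1*810 = (-186 + 289 - 833) - 810 = -730 - 810 = -1540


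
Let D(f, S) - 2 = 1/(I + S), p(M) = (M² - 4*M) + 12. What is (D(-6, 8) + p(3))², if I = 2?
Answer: 12321/100 ≈ 123.21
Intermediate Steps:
p(M) = 12 + M² - 4*M
D(f, S) = 2 + 1/(2 + S)
(D(-6, 8) + p(3))² = ((5 + 2*8)/(2 + 8) + (12 + 3² - 4*3))² = ((5 + 16)/10 + (12 + 9 - 12))² = ((⅒)*21 + 9)² = (21/10 + 9)² = (111/10)² = 12321/100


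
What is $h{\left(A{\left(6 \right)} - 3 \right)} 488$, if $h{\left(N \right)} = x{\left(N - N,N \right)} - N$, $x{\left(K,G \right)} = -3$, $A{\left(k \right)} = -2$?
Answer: $976$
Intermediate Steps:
$h{\left(N \right)} = -3 - N$
$h{\left(A{\left(6 \right)} - 3 \right)} 488 = \left(-3 - \left(-2 - 3\right)\right) 488 = \left(-3 - -5\right) 488 = \left(-3 + 5\right) 488 = 2 \cdot 488 = 976$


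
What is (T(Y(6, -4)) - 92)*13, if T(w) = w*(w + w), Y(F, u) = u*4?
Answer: 5460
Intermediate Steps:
Y(F, u) = 4*u
T(w) = 2*w² (T(w) = w*(2*w) = 2*w²)
(T(Y(6, -4)) - 92)*13 = (2*(4*(-4))² - 92)*13 = (2*(-16)² - 92)*13 = (2*256 - 92)*13 = (512 - 92)*13 = 420*13 = 5460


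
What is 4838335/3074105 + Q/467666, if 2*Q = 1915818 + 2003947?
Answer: 9182946669/1592968852 ≈ 5.7647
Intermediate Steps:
Q = 3919765/2 (Q = (1915818 + 2003947)/2 = (1/2)*3919765 = 3919765/2 ≈ 1.9599e+6)
4838335/3074105 + Q/467666 = 4838335/3074105 + (3919765/2)/467666 = 4838335*(1/3074105) + (3919765/2)*(1/467666) = 967667/614821 + 3919765/935332 = 9182946669/1592968852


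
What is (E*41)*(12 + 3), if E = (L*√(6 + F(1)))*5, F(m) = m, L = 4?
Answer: 12300*√7 ≈ 32543.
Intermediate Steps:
E = 20*√7 (E = (4*√(6 + 1))*5 = (4*√7)*5 = 20*√7 ≈ 52.915)
(E*41)*(12 + 3) = ((20*√7)*41)*(12 + 3) = (820*√7)*15 = 12300*√7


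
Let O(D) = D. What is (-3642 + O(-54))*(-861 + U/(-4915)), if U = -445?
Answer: 3127828704/983 ≈ 3.1819e+6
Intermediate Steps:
(-3642 + O(-54))*(-861 + U/(-4915)) = (-3642 - 54)*(-861 - 445/(-4915)) = -3696*(-861 - 445*(-1/4915)) = -3696*(-861 + 89/983) = -3696*(-846274/983) = 3127828704/983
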